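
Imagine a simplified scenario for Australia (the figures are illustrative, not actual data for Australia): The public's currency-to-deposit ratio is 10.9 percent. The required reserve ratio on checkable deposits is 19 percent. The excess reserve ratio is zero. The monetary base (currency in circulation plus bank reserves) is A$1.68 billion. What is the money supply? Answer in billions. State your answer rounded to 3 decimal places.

The money multiplier is m = (1 + c) / (rr + c) = (1 + 0.109) / (0.19 + 0.109) ≈ 3.70903.
So M = m × MB = 3.70903 × 1.68 ≈ 6.2312 billion.

A$6.231 billion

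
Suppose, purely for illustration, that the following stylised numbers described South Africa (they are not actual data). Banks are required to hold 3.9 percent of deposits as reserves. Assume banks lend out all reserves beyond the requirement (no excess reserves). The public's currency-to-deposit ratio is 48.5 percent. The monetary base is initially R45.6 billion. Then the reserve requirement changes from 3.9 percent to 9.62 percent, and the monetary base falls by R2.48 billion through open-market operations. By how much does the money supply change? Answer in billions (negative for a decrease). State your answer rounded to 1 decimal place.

Before: m₁ = (1 + 0.485) / (0.039 + 0.485) ≈ 2.8340, MB₁ = 45.6, so M₁ = 2.8340 × 45.6 = 129.2304 billion.
After: m₂ = (1 + 0.485) / (0.0962 + 0.485) ≈ 2.5551, MB₂ = 45.6 − 2.48 = 43.12, so M₂ = 2.5551 × 43.12 ≈ 110.1759 billion.
ΔM = M₂ − M₁ = 110.1759 − 129.2304 = -19.0545 billion.

-19.1 billion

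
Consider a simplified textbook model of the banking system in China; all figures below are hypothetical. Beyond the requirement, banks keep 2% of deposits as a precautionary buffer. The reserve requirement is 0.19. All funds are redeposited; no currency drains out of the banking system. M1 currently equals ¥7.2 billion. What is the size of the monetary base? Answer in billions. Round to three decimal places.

The money multiplier is m = 1 / (rr + e) = 1 / (0.19 + 0.02) ≈ 4.76190.
MB = M / m = 7.2 / 4.76190 ≈ 1.512 billion.

¥1.512 billion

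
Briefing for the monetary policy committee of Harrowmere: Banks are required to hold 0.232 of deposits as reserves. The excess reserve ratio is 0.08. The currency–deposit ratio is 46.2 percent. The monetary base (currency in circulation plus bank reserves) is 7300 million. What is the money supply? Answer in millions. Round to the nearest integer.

13789 million

The money multiplier is m = (1 + c) / (rr + e + c) = (1 + 0.462) / (0.232 + 0.08 + 0.462) ≈ 1.88889.
So M = m × MB = 1.88889 × 7300 = 13788.897 million.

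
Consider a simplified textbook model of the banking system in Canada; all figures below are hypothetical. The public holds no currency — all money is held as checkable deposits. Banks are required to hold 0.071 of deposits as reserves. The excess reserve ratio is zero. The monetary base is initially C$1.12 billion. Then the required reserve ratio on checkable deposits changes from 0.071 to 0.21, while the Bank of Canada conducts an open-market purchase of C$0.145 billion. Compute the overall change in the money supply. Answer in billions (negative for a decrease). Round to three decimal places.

Before: m₁ = 1 / (0.071) ≈ 14.08451, MB₁ = 1.12, so M₁ = 14.08451 × 1.12 ≈ 15.7747 billion.
After: m₂ = 1 / (0.21) ≈ 4.76190, MB₂ = 1.12 + 0.145 = 1.265, so M₂ = 4.76190 × 1.265 ≈ 6.0238 billion.
ΔM = M₂ − M₁ = 6.0238 − 15.7747 = -9.7509 billion.

-9.751 billion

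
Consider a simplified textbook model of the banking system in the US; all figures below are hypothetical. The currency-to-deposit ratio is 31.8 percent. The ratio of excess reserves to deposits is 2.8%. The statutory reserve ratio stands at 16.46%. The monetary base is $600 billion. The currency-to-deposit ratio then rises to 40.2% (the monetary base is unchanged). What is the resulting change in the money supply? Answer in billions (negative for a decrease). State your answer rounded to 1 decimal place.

-134.0 billion

Initially m₁ = (1 + 0.318) / (0.1646 + 0.028 + 0.318) ≈ 2.58128, so M₁ = 2.58128 × 600 = 1548.768 billion.
After the change m₂ = (1 + 0.402) / (0.1646 + 0.028 + 0.402) ≈ 2.35789, so M₂ = 2.35789 × 600 = 1414.734 billion.
ΔM = M₂ − M₁ = 1414.734 − 1548.768 = -134.034 billion.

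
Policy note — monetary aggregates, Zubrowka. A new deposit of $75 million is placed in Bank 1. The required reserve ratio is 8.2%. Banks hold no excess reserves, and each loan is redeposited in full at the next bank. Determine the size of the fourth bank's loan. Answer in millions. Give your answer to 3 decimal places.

$53.264 million

Each bank lends a fraction (1 − rr) = 0.9180 of the deposit it receives, so Bank 4 receives 75·0.9180^3 and lends 75·0.9180^4 ≈ 53.2638 million.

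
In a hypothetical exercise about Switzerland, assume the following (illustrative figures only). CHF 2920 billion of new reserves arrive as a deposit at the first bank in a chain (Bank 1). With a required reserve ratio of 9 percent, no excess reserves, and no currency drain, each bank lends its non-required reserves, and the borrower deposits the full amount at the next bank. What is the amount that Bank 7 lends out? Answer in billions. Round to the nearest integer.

CHF 1509 billion

Each bank lends a fraction (1 − rr) = 0.9100 of the deposit it receives, so Bank 7 receives 2920·0.9100^6 and lends 2920·0.9100^7 ≈ 1508.9422 billion.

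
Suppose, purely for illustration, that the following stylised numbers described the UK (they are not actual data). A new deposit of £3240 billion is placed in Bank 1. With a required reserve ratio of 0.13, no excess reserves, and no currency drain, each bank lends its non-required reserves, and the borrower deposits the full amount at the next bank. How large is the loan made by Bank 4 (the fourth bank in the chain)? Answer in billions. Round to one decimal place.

£1856.2 billion

Each bank lends a fraction (1 − rr) = 0.8700 of the deposit it receives, so Bank 4 receives 3240·0.8700^3 and lends 3240·0.8700^4 ≈ 1856.1883 billion.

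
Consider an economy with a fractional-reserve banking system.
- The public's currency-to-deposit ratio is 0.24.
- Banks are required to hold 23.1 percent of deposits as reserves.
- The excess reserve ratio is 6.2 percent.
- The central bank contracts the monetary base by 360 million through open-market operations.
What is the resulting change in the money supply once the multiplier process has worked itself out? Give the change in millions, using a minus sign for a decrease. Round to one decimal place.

-837.5 million

The money multiplier is m = (1 + c) / (rr + e + c) = (1 + 0.24) / (0.231 + 0.062 + 0.24) ≈ 2.32645.
The sale removes 360 million of base, so ΔM = m × ΔMB = 2.32645 × (−360) = -837.522 million.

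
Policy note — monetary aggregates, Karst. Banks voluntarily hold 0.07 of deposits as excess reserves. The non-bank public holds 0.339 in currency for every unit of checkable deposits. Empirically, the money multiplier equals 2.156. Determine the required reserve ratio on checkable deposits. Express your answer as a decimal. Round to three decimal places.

Using m = 2.156. Since m = (1 + c)/(c + rr + e), the denominator satisfies c + rr + e = (1 + c)/m = (1 + 0.339) / 2.156 ≈ 0.621058.
With c = 0.339 and e = 0.07, the required reserve ratio on checkable deposits is 0.621058 − 0.339 − 0.07 = 0.212058.

0.212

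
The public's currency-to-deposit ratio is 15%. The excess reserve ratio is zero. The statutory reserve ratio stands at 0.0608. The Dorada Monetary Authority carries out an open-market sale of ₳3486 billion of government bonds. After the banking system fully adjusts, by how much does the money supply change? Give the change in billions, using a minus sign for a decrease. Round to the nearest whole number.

The money multiplier is m = (1 + c) / (rr + c) = (1 + 0.15) / (0.0608 + 0.15) ≈ 5.45541.
The sale removes 3486 billion of base, so ΔM = m × ΔMB = 5.45541 × (−3486) ≈ -19017.5593 billion.

-19018 billion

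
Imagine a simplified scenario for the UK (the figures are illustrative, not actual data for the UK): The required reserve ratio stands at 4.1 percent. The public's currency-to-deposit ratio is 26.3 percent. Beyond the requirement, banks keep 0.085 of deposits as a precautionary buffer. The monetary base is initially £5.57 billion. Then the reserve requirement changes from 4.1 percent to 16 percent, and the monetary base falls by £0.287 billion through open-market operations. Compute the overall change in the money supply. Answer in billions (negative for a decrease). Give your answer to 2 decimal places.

Before: m₁ = (1 + 0.263) / (0.041 + 0.085 + 0.263) ≈ 3.2468, MB₁ = 5.57, so M₁ = 3.2468 × 5.57 ≈ 18.0847 billion.
After: m₂ = (1 + 0.263) / (0.16 + 0.085 + 0.263) ≈ 2.4862, MB₂ = 5.57 − 0.287 = 5.283, so M₂ = 2.4862 × 5.283 ≈ 13.1346 billion.
ΔM = M₂ − M₁ = 13.1346 − 18.0847 = -4.9501 billion.

-4.95 billion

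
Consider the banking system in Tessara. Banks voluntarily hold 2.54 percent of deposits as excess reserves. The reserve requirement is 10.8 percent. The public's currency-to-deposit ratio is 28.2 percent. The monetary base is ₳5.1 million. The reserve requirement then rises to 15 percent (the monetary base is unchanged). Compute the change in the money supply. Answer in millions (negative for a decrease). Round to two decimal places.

-1.45 million

Initially m₁ = (1 + 0.282) / (0.108 + 0.0254 + 0.282) ≈ 3.0862, so M₁ = 3.0862 × 5.1 ≈ 15.7396 million.
After the change m₂ = (1 + 0.282) / (0.15 + 0.0254 + 0.282) ≈ 2.8028, so M₂ = 2.8028 × 5.1 ≈ 14.2943 million.
ΔM = M₂ − M₁ = 14.2943 − 15.7396 = -1.4453 million.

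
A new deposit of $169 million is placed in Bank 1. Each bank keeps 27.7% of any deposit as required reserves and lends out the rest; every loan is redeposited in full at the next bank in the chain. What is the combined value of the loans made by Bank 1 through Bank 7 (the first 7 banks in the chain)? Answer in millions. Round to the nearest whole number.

$396 million

Bank i lends (1 − rr)^i of the original deposit: Bank 1 lends 169·0.7230 = 122.1870, Bank 2 lends 169·0.7230² ≈ 88.3412, and so on.
Summing a geometric series: total = 169·[0.7230·(1 − 0.7230^7) / (1 − 0.7230)] ≈ 395.5557 million.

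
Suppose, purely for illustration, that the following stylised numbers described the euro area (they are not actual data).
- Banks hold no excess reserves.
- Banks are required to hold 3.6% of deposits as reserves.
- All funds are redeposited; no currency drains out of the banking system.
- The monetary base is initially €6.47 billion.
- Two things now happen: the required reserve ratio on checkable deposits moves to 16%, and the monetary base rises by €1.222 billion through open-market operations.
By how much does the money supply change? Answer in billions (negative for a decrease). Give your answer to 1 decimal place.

-131.6 billion

Before: m₁ = 1 / (0.036) ≈ 27.7778, MB₁ = 6.47, so M₁ = 27.7778 × 6.47 ≈ 179.7224 billion.
After: m₂ = 1 / (0.16) = 6.25, MB₂ = 6.47 + 1.222 = 7.692, so M₂ = 6.25 × 7.692 = 48.075 billion.
ΔM = M₂ − M₁ = 48.075 − 179.7224 = -131.6474 billion.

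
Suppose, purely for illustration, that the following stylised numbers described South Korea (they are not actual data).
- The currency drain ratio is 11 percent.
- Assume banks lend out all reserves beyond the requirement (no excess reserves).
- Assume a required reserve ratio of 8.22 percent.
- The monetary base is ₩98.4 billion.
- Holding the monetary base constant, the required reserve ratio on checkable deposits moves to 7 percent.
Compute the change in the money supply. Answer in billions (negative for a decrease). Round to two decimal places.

₩38.52 billion

Initially m₁ = (1 + 0.11) / (0.0822 + 0.11) ≈ 5.77523, so M₁ = 5.77523 × 98.4 ≈ 568.2826 billion.
After the change m₂ = (1 + 0.11) / (0.07 + 0.11) ≈ 6.16667, so M₂ = 6.16667 × 98.4 ≈ 606.8003 billion.
ΔM = M₂ − M₁ = 606.8003 − 568.2826 = 38.5177 billion.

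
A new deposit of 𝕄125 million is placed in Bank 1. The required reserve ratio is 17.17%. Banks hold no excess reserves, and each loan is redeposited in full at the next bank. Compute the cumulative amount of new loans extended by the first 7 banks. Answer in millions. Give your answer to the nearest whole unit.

Bank i lends (1 − rr)^i of the original deposit: Bank 1 lends 125·0.8283 = 103.5375, Bank 2 lends 125·0.8283² ≈ 85.7601, and so on.
Summing a geometric series: total = 125·[0.8283·(1 − 0.8283^7) / (1 − 0.8283)] ≈ 441.7115 million.

𝕄442 million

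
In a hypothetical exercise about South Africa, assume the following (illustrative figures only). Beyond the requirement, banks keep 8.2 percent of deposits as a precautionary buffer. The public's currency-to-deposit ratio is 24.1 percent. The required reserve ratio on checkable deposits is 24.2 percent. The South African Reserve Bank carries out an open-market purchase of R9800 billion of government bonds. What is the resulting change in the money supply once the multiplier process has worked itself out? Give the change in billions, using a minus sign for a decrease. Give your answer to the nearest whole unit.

R21525 billion

The money multiplier is m = (1 + c) / (rr + e + c) = (1 + 0.241) / (0.242 + 0.082 + 0.241) ≈ 2.19646.
The purchase adds 9800 billion of base, so ΔM = m × ΔMB = 2.19646 × (+9800) = 21525.308 billion.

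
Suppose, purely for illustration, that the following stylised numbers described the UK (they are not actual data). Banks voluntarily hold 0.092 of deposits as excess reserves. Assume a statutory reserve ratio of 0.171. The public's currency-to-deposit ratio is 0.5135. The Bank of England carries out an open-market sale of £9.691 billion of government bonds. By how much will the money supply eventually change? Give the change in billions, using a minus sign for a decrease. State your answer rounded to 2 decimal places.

-18.89 billion

The money multiplier is m = (1 + c) / (rr + e + c) = (1 + 0.5135) / (0.171 + 0.092 + 0.5135) ≈ 1.9491.
The sale removes 9.691 billion of base, so ΔM = m × ΔMB = 1.9491 × (−9.691) ≈ -18.8887 billion.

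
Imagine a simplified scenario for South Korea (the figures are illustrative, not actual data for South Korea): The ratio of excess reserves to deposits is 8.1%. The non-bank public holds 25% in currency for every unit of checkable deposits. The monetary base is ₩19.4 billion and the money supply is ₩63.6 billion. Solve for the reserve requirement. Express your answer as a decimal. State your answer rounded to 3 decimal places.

0.050

Using m = M/MB = 63.6/19.4 ≈ 3.278351. Since m = (1 + c)/(c + rr + e), the denominator satisfies c + rr + e = (1 + c)/m = (1 + 0.25) / 3.278351 ≈ 0.381289.
With c = 0.25 and e = 0.081, the reserve requirement is 0.381289 − 0.25 − 0.081 = 0.050289.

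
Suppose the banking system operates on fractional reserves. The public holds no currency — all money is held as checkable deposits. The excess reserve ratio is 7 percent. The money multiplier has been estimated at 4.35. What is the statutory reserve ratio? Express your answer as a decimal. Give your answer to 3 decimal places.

0.160

Using m = 4.35. Since m = (1 + c)/(c + rr + e), the denominator satisfies c + rr + e = (1 + c)/m = (1 + 0) / 4.35 ≈ 0.229885.
With c = 0 and e = 0.07, the statutory reserve ratio is 0.229885 − 0 − 0.07 = 0.159885.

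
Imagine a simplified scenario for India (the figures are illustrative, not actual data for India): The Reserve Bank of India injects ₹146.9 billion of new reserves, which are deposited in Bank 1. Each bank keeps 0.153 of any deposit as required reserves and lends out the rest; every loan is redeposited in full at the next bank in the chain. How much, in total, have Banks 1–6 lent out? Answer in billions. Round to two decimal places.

Bank i lends (1 − rr)^i of the original deposit: Bank 1 lends 146.9·0.8470 = 124.4243, Bank 2 lends 146.9·0.8470² ≈ 105.3874, and so on.
Summing a geometric series: total = 146.9·[0.8470·(1 − 0.8470^6) / (1 − 0.8470)] ≈ 512.9591 billion.

₹512.96 billion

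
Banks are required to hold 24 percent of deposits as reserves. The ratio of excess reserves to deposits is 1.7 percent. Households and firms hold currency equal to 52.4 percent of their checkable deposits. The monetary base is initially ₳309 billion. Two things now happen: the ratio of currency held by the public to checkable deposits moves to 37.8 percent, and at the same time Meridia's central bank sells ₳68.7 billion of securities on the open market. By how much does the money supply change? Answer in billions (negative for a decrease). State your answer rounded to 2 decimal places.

-81.50 billion

Before: m₁ = (1 + 0.524) / (0.24 + 0.017 + 0.524) ≈ 1.951344, MB₁ = 309, so M₁ = 1.951344 × 309 ≈ 602.9653 billion.
After: m₂ = (1 + 0.378) / (0.24 + 0.017 + 0.378) ≈ 2.170079, MB₂ = 309 − 68.7 = 240.3, so M₂ = 2.170079 × 240.3 ≈ 521.47 billion.
ΔM = M₂ − M₁ = 521.47 − 602.9653 = -81.4953 billion.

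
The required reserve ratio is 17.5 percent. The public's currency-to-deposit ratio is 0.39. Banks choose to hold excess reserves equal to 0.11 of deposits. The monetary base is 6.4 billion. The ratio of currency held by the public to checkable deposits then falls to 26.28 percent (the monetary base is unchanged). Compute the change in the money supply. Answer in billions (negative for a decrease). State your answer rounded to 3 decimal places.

Initially m₁ = (1 + 0.39) / (0.175 + 0.11 + 0.39) ≈ 2.05926, so M₁ = 2.05926 × 6.4 ≈ 13.1793 billion.
After the change m₂ = (1 + 0.2628) / (0.175 + 0.11 + 0.2628) ≈ 2.30522, so M₂ = 2.30522 × 6.4 ≈ 14.7534 billion.
ΔM = M₂ − M₁ = 14.7534 − 13.1793 = 1.5741 billion.

1.574 billion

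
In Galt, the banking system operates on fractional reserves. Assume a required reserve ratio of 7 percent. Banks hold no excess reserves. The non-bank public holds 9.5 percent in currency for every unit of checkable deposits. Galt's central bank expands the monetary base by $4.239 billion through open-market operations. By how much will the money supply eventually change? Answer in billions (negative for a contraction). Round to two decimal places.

The money multiplier is m = (1 + c) / (rr + c) = (1 + 0.095) / (0.07 + 0.095) ≈ 6.6364.
The purchase adds 4.239 billion of base, so ΔM = m × ΔMB = 6.6364 × (+4.239) ≈ 28.1317 billion.

$28.13 billion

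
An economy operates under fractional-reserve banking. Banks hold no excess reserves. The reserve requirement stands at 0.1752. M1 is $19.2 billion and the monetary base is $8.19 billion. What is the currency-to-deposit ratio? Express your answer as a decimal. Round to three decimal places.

Using m = M/MB = 19.2/8.19 ≈ 2.344322. From m = (1 + c)/(c + rr + e), rearranging gives 1 + c = m·(c + rr + e), so c·(1 − m) = m·(rr + e) − 1.
Hence c = [m·(rr + e) − 1]/(1 − m) = [2.344322 × (0.1752 + 0) − 1] / (1 − 2.344322) ≈ 0.438343.

0.438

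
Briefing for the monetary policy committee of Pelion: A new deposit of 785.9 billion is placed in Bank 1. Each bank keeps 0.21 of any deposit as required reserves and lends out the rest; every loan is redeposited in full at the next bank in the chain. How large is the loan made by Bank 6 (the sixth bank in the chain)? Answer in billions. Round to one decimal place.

Each bank lends a fraction (1 − rr) = 0.7900 of the deposit it receives, so Bank 6 receives 785.9·0.7900^5 and lends 785.9·0.7900^6 ≈ 191.0424 billion.

191.0 billion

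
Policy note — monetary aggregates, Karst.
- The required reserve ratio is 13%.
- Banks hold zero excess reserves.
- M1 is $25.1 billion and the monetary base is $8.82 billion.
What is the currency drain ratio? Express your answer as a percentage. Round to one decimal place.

Using m = M/MB = 25.1/8.82 ≈ 2.845805. From m = (1 + c)/(c + rr + e), rearranging gives 1 + c = m·(c + rr + e), so c·(1 − m) = m·(rr + e) − 1.
Hence c = [m·(rr + e) − 1]/(1 − m) = [2.845805 × (0.13 + 0) − 1] / (1 − 2.845805) ≈ 0.341339.

34.1%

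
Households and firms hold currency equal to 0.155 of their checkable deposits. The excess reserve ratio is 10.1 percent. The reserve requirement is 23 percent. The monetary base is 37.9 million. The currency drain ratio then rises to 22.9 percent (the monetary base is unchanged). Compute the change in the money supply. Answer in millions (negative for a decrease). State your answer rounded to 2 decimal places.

Initially m₁ = (1 + 0.155) / (0.23 + 0.101 + 0.155) ≈ 2.37654, so M₁ = 2.37654 × 37.9 ≈ 90.0709 million.
After the change m₂ = (1 + 0.229) / (0.23 + 0.101 + 0.229) ≈ 2.19464, so M₂ = 2.19464 × 37.9 ≈ 83.1769 million.
ΔM = M₂ − M₁ = 83.1769 − 90.0709 = -6.894 million.

-6.89 million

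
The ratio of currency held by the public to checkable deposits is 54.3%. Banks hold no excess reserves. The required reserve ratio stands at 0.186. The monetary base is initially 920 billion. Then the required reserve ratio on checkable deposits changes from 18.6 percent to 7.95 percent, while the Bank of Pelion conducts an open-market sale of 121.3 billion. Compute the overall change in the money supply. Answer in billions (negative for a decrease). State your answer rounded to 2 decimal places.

32.48 billion

Before: m₁ = (1 + 0.543) / (0.186 + 0.543) ≈ 2.116598, MB₁ = 920, so M₁ = 2.116598 × 920 ≈ 1947.2702 billion.
After: m₂ = (1 + 0.543) / (0.0795 + 0.543) ≈ 2.478715, MB₂ = 920 − 121.3 = 798.7, so M₂ = 2.478715 × 798.7 ≈ 1979.7497 billion.
ΔM = M₂ − M₁ = 1979.7497 − 1947.2702 = 32.4795 billion.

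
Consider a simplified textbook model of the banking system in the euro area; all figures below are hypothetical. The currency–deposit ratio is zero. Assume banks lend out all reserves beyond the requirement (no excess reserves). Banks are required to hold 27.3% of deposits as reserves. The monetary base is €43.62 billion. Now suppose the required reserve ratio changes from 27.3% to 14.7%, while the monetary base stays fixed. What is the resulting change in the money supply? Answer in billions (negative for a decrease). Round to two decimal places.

€136.95 billion

Initially m₁ = 1 / (0.273) ≈ 3.66300, so M₁ = 3.66300 × 43.62 ≈ 159.7801 billion.
After the change m₂ = 1 / (0.147) ≈ 6.80272, so M₂ = 6.80272 × 43.62 ≈ 296.7346 billion.
ΔM = M₂ − M₁ = 296.7346 − 159.7801 = 136.9545 billion.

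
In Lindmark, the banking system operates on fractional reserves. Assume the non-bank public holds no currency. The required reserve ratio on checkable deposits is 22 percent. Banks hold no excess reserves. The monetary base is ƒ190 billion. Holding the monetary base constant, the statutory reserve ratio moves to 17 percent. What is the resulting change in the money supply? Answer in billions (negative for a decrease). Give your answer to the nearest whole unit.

Initially m₁ = 1 / (0.22) ≈ 4.5455, so M₁ = 4.5455 × 190 = 863.645 billion.
After the change m₂ = 1 / (0.17) ≈ 5.8824, so M₂ = 5.8824 × 190 = 1117.656 billion.
ΔM = M₂ − M₁ = 1117.656 − 863.645 = 254.011 billion.

ƒ254 billion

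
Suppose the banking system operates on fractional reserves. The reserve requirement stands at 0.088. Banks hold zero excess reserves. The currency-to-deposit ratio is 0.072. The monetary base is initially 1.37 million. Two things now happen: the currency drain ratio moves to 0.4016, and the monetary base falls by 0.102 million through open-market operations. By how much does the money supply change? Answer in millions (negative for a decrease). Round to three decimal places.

Before: m₁ = (1 + 0.072) / (0.088 + 0.072) = 6.7, MB₁ = 1.37, so M₁ = 6.7 × 1.37 = 9.179 million.
After: m₂ = (1 + 0.4016) / (0.088 + 0.4016) ≈ 2.86275, MB₂ = 1.37 − 0.102 = 1.268, so M₂ = 2.86275 × 1.268 ≈ 3.63 million.
ΔM = M₂ − M₁ = 3.63 − 9.179 = -5.549 million.

-5.549 million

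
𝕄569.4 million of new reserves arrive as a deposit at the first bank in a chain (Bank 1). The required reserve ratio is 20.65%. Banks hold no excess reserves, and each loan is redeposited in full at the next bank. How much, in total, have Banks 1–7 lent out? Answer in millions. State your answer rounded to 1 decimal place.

𝕄1754.6 million

Bank i lends (1 − rr)^i of the original deposit: Bank 1 lends 569.4·0.7935 = 451.8189, Bank 2 lends 569.4·0.7935² ≈ 358.5183, and so on.
Summing a geometric series: total = 569.4·[0.7935·(1 − 0.7935^7) / (1 − 0.7935)] ≈ 1754.6010 million.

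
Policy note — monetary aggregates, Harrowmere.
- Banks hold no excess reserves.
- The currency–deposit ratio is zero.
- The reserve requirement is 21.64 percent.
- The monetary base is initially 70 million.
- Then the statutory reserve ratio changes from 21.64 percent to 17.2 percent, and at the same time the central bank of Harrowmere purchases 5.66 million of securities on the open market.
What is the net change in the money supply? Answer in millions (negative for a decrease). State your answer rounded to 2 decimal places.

Before: m₁ = 1 / (0.2164) ≈ 4.62107, MB₁ = 70, so M₁ = 4.62107 × 70 = 323.4749 million.
After: m₂ = 1 / (0.172) ≈ 5.81395, MB₂ = 70 + 5.66 = 75.66, so M₂ = 5.81395 × 75.66 ≈ 439.8835 million.
ΔM = M₂ − M₁ = 439.8835 − 323.4749 = 116.4086 million.

116.41 million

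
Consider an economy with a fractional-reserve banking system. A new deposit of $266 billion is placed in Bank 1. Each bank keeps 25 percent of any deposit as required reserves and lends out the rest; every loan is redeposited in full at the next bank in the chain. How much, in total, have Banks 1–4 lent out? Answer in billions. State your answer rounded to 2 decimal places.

Bank i lends (1 − rr)^i of the original deposit: Bank 1 lends 266·0.7500 = 199.5000, Bank 2 lends 266·0.7500² = 149.6250, and so on.
Summing a geometric series: total = 266·[0.7500·(1 − 0.7500^4) / (1 − 0.7500)] ≈ 545.5078 billion.

$545.51 billion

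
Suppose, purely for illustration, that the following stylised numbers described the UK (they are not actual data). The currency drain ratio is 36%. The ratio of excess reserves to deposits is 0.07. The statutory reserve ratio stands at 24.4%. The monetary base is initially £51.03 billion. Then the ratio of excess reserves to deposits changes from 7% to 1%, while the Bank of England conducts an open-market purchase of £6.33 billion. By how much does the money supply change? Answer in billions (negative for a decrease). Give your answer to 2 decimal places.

Before: m₁ = (1 + 0.36) / (0.244 + 0.07 + 0.36) ≈ 2.01780, MB₁ = 51.03, so M₁ = 2.01780 × 51.03 ≈ 102.9683 billion.
After: m₂ = (1 + 0.36) / (0.244 + 0.01 + 0.36) ≈ 2.21498, MB₂ = 51.03 + 6.33 = 57.36, so M₂ = 2.21498 × 57.36 ≈ 127.0513 billion.
ΔM = M₂ − M₁ = 127.0513 − 102.9683 = 24.083 billion.

£24.08 billion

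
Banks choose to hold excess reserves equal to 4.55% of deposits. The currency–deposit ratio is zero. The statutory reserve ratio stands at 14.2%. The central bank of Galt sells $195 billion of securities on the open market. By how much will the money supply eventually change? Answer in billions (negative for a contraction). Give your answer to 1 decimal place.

-1040.0 billion

The money multiplier is m = 1 / (rr + e) = 1 / (0.142 + 0.0455) ≈ 5.33333.
The sale removes 195 billion of base, so ΔM = m × ΔMB = 5.33333 × (−195) ≈ -1039.9994 billion.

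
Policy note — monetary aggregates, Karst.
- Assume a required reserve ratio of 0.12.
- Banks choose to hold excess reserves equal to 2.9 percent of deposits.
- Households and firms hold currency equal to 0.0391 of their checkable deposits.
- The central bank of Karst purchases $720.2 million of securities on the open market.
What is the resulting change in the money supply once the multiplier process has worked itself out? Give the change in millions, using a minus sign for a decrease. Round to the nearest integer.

The money multiplier is m = (1 + c) / (rr + e + c) = (1 + 0.0391) / (0.12 + 0.029 + 0.0391) ≈ 5.5242.
The purchase adds 720.2 million of base, so ΔM = m × ΔMB = 5.5242 × (+720.2) ≈ 3978.5288 million.

$3979 million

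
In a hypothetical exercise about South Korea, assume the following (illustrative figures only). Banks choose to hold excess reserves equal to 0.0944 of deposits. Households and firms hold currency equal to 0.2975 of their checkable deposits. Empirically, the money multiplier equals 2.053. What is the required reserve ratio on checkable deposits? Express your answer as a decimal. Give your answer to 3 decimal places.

0.240

Using m = 2.053. Since m = (1 + c)/(c + rr + e), the denominator satisfies c + rr + e = (1 + c)/m = (1 + 0.2975) / 2.053 ≈ 0.632002.
With c = 0.2975 and e = 0.0944, the required reserve ratio on checkable deposits is 0.632002 − 0.2975 − 0.0944 = 0.240102.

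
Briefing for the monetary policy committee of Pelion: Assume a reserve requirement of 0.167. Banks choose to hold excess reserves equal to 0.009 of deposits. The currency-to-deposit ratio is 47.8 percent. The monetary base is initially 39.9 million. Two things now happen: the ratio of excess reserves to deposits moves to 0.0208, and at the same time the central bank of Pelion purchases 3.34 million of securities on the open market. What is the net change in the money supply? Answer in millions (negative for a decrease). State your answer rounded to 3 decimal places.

Before: m₁ = (1 + 0.478) / (0.167 + 0.009 + 0.478) ≈ 2.259939, MB₁ = 39.9, so M₁ = 2.259939 × 39.9 ≈ 90.1716 million.
After: m₂ = (1 + 0.478) / (0.167 + 0.0208 + 0.478) ≈ 2.219886, MB₂ = 39.9 + 3.34 = 43.24, so M₂ = 2.219886 × 43.24 ≈ 95.9879 million.
ΔM = M₂ − M₁ = 95.9879 − 90.1716 = 5.8163 million.

5.816 million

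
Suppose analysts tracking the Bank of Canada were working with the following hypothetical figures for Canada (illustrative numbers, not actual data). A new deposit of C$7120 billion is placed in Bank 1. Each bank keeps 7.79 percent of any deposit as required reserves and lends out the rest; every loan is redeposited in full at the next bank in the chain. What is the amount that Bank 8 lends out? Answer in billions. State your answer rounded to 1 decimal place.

Each bank lends a fraction (1 − rr) = 0.9221 of the deposit it receives, so Bank 8 receives 7120·0.9221^7 and lends 7120·0.9221^8 ≈ 3721.3813 billion.

C$3721.4 billion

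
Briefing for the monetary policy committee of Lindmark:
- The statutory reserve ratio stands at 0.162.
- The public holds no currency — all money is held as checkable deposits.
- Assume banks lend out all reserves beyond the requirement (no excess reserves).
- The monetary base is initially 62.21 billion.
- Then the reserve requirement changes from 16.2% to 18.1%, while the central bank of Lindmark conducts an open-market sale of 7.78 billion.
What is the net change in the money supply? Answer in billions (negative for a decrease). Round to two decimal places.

-83.29 billion

Before: m₁ = 1 / (0.162) ≈ 6.17284, MB₁ = 62.21, so M₁ = 6.17284 × 62.21 ≈ 384.0124 billion.
After: m₂ = 1 / (0.181) ≈ 5.52486, MB₂ = 62.21 − 7.78 = 54.43, so M₂ = 5.52486 × 54.43 ≈ 300.7181 billion.
ΔM = M₂ − M₁ = 300.7181 − 384.0124 = -83.2943 billion.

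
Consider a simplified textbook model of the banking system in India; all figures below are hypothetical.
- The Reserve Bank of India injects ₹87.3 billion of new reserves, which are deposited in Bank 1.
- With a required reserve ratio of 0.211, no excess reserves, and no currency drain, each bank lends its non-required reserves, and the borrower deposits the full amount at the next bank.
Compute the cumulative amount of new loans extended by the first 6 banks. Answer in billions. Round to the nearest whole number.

Bank i lends (1 − rr)^i of the original deposit: Bank 1 lends 87.3·0.7890 = 68.8797, Bank 2 lends 87.3·0.7890² ≈ 54.3461, and so on.
Summing a geometric series: total = 87.3·[0.7890·(1 − 0.7890^6) / (1 − 0.7890)] ≈ 247.6904 billion.

₹248 billion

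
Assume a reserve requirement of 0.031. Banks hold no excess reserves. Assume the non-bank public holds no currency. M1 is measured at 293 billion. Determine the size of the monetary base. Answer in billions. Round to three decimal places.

With no currency drain and no excess reserves, the money multiplier is m = 1/rr = 1/0.031 ≈ 32.2580645.
The monetary base is MB = M / m = 293 / 32.2580645 ≈ 9.083 billion.

9.083 billion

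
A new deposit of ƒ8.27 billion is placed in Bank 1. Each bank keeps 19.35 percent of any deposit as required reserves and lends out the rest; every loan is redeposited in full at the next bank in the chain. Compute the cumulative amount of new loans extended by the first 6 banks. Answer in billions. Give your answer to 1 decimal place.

Bank i lends (1 − rr)^i of the original deposit: Bank 1 lends 8.27·0.8065 ≈ 6.6698, Bank 2 lends 8.27·0.8065² ≈ 5.3792, and so on.
Summing a geometric series: total = 8.27·[0.8065·(1 − 0.8065^6) / (1 − 0.8065)] ≈ 24.9836 billion.

ƒ25.0 billion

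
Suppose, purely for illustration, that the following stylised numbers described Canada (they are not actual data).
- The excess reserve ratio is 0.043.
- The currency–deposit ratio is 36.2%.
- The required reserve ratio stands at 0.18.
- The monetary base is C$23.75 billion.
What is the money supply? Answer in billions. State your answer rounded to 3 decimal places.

C$55.295 billion

The money multiplier is m = (1 + c) / (rr + e + c) = (1 + 0.362) / (0.18 + 0.043 + 0.362) ≈ 2.328205.
So M = m × MB = 2.328205 × 23.75 ≈ 55.2949 billion.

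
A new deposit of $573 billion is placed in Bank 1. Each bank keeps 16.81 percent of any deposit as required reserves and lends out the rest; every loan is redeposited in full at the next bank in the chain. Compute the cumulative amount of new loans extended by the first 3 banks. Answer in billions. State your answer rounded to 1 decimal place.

Bank i lends (1 − rr)^i of the original deposit: Bank 1 lends 573·0.8319 = 476.6787, Bank 2 lends 573·0.8319² ≈ 396.5490, and so on.
Summing a geometric series: total = 573·[0.8319·(1 − 0.8319^3) / (1 − 0.8319)] ≈ 1203.1168 billion.

$1203.1 billion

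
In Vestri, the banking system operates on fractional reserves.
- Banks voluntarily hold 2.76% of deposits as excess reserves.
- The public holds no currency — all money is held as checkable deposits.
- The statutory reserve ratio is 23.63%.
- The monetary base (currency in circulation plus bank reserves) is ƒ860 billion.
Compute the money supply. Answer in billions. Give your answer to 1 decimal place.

ƒ3258.8 billion

The money multiplier is m = 1 / (rr + e) = 1 / (0.2363 + 0.0276) ≈ 3.78931.
So M = m × MB = 3.78931 × 860 = 3258.8066 billion.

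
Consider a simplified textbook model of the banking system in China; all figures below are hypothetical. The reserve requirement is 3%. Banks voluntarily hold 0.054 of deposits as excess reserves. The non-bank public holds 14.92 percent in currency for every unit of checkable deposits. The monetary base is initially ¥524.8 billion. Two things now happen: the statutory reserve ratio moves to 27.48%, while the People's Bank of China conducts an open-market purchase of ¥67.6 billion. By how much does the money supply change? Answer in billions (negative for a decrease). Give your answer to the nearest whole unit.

Before: m₁ = (1 + 0.1492) / (0.03 + 0.054 + 0.1492) ≈ 4.9280, MB₁ = 524.8, so M₁ = 4.9280 × 524.8 = 2586.2144 billion.
After: m₂ = (1 + 0.1492) / (0.2748 + 0.054 + 0.1492) ≈ 2.4042, MB₂ = 524.8 + 67.6 = 592.4, so M₂ = 2.4042 × 592.4 ≈ 1424.2481 billion.
ΔM = M₂ − M₁ = 1424.2481 − 2586.2144 = -1161.9663 billion.

-1162 billion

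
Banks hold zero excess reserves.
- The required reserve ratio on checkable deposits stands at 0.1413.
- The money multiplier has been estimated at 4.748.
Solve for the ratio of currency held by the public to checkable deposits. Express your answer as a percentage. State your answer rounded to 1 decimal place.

8.8%

Using m = 4.748. From m = (1 + c)/(c + rr + e), rearranging gives 1 + c = m·(c + rr + e), so c·(1 − m) = m·(rr + e) − 1.
Hence c = [m·(rr + e) − 1]/(1 − m) = [4.748 × (0.1413 + 0) − 1] / (1 − 4.748) ≈ 0.087809.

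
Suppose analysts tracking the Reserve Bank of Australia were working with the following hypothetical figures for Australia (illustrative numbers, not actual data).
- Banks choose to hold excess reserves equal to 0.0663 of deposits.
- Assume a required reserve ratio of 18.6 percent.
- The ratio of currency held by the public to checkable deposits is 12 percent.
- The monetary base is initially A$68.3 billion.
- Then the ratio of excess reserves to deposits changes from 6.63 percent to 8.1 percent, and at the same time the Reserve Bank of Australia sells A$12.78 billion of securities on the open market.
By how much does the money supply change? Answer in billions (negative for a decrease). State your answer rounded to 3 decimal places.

Before: m₁ = (1 + 0.12) / (0.186 + 0.0663 + 0.12) ≈ 3.008327, MB₁ = 68.3, so M₁ = 3.008327 × 68.3 ≈ 205.4687 billion.
After: m₂ = (1 + 0.12) / (0.186 + 0.081 + 0.12) ≈ 2.894057, MB₂ = 68.3 − 12.78 = 55.52, so M₂ = 2.894057 × 55.52 ≈ 160.678 billion.
ΔM = M₂ − M₁ = 160.678 − 205.4687 = -44.7907 billion.

-44.791 billion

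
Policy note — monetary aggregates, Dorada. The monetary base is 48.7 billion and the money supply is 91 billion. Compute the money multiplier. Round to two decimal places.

1.87

The money multiplier is m = M / MB = 91 / 48.7 ≈ 1.86858.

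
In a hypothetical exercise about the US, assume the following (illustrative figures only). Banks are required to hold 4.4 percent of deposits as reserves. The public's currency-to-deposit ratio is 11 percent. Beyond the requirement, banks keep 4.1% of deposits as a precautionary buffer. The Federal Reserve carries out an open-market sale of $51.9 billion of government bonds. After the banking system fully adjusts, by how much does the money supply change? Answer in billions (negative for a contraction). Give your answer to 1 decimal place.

The money multiplier is m = (1 + c) / (rr + e + c) = (1 + 0.11) / (0.044 + 0.041 + 0.11) ≈ 5.6923.
The sale removes 51.9 billion of base, so ΔM = m × ΔMB = 5.6923 × (−51.9) ≈ -295.4304 billion.

-295.4 billion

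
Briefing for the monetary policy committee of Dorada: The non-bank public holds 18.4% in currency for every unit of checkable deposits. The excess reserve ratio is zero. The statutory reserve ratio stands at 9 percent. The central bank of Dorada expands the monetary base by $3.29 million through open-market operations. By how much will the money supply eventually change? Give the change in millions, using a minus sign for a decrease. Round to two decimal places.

The money multiplier is m = (1 + c) / (rr + c) = (1 + 0.184) / (0.09 + 0.184) ≈ 4.3212.
The purchase adds 3.29 million of base, so ΔM = m × ΔMB = 4.3212 × (+3.29) ≈ 14.2167 million.

$14.22 million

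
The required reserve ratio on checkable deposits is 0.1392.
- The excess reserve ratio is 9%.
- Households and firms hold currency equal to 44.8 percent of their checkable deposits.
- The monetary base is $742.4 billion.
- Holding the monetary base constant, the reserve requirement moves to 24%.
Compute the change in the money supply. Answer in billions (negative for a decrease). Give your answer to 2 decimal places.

-205.67 billion

Initially m₁ = (1 + 0.448) / (0.1392 + 0.09 + 0.448) ≈ 2.138216, so M₁ = 2.138216 × 742.4 ≈ 1587.4116 billion.
After the change m₂ = (1 + 0.448) / (0.24 + 0.09 + 0.448) ≈ 1.861183, so M₂ = 1.861183 × 742.4 ≈ 1381.7423 billion.
ΔM = M₂ − M₁ = 1381.7423 − 1587.4116 = -205.6693 billion.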